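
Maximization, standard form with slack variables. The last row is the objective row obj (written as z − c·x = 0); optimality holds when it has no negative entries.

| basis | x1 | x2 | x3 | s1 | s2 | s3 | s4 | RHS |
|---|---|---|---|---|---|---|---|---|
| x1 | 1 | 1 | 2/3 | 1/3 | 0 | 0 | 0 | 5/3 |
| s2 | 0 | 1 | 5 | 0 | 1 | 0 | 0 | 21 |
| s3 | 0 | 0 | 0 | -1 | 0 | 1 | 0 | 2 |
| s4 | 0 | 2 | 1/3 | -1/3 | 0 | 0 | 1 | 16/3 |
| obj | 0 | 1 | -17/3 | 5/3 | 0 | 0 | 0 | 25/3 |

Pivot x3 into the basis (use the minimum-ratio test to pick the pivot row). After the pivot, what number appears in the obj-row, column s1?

9/2

Ratio test on column x3 — row 1: (5/3)/(2/3) = 5/2; row 2: 21/5 = 21/5; row 3: entry 0 ≤ 0; row 4: (16/3)/(1/3) = 16. Minimum is 5/2 at row 1 (x1 leaves); pivot element 2/3.
Divide row 1 by 2/3; eliminate column x3 from the other rows.
obj-row update in column s1: 5/3 − (-17/3)·(1/2) = 9/2.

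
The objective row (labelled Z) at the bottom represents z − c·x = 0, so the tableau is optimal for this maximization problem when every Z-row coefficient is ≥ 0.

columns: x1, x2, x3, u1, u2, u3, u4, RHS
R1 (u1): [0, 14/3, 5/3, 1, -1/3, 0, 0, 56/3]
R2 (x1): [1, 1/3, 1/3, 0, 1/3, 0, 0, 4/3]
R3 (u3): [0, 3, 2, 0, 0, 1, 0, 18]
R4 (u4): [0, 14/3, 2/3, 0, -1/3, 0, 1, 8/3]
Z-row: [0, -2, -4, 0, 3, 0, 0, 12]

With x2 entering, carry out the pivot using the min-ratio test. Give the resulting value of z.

92/7

Ratio test on column x2 — row 1: (56/3)/(14/3) = 4; row 2: (4/3)/(1/3) = 4; row 3: 18/3 = 6; row 4: (8/3)/(14/3) = 4/7. Minimum is 4/7 at row 4 (u4 leaves); pivot element 14/3.
Pivot on row 4; the Z-row RHS becomes 12 − (-2)·(4/7) = 92/7.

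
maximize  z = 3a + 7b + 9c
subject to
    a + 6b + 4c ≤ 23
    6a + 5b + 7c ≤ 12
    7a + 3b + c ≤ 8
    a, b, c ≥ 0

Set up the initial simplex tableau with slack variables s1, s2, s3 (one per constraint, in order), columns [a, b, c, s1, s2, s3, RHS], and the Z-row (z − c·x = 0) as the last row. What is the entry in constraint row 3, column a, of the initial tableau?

7

Constraint 3 has coefficient 7 on a.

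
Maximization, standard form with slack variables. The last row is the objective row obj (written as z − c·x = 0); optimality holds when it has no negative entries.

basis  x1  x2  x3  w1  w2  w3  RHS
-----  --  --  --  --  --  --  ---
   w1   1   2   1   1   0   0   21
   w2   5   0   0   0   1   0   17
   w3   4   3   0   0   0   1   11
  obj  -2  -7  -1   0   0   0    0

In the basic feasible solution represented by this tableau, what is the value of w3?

11

w3 is basic (row 3); its value is the RHS of that row, 11.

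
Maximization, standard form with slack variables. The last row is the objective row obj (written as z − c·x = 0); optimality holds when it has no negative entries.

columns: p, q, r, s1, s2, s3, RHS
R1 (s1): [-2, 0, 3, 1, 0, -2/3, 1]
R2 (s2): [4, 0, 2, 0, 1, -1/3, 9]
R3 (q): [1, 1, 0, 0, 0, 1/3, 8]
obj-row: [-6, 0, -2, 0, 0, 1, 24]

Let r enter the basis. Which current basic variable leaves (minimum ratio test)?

s1

Column r entries and ratios — s1: 1/3 = 1/3; s2: 9/2 = 9/2; q: 0 ≤ 0, skip.
Smallest ratio is 1/3 in the row of s1, so s1 leaves.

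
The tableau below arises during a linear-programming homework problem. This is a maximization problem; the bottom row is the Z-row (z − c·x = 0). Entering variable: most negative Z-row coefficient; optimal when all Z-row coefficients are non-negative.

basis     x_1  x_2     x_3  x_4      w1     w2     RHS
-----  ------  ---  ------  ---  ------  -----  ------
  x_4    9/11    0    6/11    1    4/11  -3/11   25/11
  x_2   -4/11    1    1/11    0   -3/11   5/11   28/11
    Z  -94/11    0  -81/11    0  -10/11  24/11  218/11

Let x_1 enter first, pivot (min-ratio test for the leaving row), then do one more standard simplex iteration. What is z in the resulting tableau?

101/2

Ratio test on column x_1 — row 1: (25/11)/(9/11) = 25/9; row 2: entry -4/11 ≤ 0. Minimum is 25/9 at row 1 (x_4 leaves); pivot element 9/11.
Pivot on row 1; the Z-row RHS becomes 218/11 − (-94/11)·(25/9) = 392/9.
Next entering variable (most negative Z-row entry -5/3): x_3.
Ratio test on column x_3 — row 1: (25/9)/(2/3) = 25/6; row 2: (32/9)/(1/3) = 32/3. Minimum is 25/6 at row 1 (x_1 leaves); pivot element 2/3.
After the second pivot the Z-row RHS is 392/9 − (-5/3)·(25/6) = 101/2.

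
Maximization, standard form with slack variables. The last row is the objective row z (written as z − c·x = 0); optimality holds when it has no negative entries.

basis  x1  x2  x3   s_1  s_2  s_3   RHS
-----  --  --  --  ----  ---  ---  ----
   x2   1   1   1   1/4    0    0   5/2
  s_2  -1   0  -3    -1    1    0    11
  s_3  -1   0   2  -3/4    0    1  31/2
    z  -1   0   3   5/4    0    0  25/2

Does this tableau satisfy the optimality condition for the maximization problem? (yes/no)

The z-row has a negative entry -1 in column x1, so it is not optimal.

no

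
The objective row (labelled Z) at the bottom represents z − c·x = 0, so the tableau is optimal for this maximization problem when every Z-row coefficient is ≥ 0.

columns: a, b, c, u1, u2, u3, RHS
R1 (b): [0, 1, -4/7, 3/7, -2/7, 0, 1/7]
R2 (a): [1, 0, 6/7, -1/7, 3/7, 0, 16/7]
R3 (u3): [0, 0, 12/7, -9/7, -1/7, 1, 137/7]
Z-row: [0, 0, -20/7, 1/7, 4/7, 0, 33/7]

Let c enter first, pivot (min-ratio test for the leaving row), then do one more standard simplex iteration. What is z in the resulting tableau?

14

Ratio test on column c — row 1: entry -4/7 ≤ 0; row 2: (16/7)/(6/7) = 8/3; row 3: (137/7)/(12/7) = 137/12. Minimum is 8/3 at row 2 (a leaves); pivot element 6/7.
Pivot on row 2; the Z-row RHS becomes 33/7 − (-20/7)·(8/3) = 37/3.
Next entering variable (most negative Z-row entry -1/3): u1.
Ratio test on column u1 — row 1: (5/3)/(1/3) = 5; row 2: entry -1/6 ≤ 0; row 3: entry -1 ≤ 0. Minimum is 5 at row 1 (b leaves); pivot element 1/3.
After the second pivot the Z-row RHS is 37/3 − (-1/3)·5 = 14.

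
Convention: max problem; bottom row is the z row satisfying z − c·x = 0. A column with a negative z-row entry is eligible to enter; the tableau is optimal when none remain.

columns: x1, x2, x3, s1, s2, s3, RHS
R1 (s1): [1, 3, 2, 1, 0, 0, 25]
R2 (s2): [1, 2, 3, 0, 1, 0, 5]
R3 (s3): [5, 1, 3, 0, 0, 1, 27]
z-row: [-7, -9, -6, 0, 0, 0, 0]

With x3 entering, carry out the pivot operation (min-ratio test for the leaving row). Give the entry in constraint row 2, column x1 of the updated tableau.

Ratio test on column x3 — row 1: 25/2 = 25/2; row 2: 5/3 = 5/3; row 3: 27/3 = 9. Minimum is 5/3 at row 2 (s2 leaves); pivot element 3.
Divide row 2 by 3; eliminate column x3 from the other rows.
In the new row 2, the x1 entry is the old entry divided by the pivot: 1/3 = 1/3.

1/3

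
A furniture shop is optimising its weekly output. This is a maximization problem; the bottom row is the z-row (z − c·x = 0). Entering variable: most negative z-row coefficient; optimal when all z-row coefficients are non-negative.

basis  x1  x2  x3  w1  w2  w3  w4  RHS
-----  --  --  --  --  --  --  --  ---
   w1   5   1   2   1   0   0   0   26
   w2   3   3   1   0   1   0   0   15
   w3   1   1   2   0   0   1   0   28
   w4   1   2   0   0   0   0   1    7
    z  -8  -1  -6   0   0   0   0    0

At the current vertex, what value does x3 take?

x3 is not in the basis, so in the current basic feasible solution x3 = 0.

0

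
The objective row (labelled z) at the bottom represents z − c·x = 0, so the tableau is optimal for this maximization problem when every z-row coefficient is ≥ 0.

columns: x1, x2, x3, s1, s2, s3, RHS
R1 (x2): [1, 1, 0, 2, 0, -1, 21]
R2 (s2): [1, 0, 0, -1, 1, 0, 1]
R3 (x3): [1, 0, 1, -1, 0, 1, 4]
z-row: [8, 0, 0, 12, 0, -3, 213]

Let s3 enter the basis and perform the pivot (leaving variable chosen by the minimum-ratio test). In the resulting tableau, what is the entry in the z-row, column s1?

9

Ratio test on column s3 — row 1: entry -1 ≤ 0; row 2: entry 0 ≤ 0; row 3: 4/1 = 4. Minimum is 4 at row 3 (x3 leaves); pivot element 1.
Divide row 3 by 1; eliminate column s3 from the other rows.
z-row update in column s1: 12 − (-3)·(-1) = 9.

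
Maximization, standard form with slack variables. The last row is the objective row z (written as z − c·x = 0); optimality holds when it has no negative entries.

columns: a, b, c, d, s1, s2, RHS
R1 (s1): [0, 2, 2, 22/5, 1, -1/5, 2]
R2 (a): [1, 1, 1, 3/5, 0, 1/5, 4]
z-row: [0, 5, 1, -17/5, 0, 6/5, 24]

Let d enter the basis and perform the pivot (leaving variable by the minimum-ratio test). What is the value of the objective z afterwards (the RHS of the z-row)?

281/11

Ratio test on column d — row 1: 2/(22/5) = 5/11; row 2: 4/(3/5) = 20/3. Minimum is 5/11 at row 1 (s1 leaves); pivot element 22/5.
Pivot on row 1; the z-row RHS becomes 24 − (-17/5)·(5/11) = 281/11.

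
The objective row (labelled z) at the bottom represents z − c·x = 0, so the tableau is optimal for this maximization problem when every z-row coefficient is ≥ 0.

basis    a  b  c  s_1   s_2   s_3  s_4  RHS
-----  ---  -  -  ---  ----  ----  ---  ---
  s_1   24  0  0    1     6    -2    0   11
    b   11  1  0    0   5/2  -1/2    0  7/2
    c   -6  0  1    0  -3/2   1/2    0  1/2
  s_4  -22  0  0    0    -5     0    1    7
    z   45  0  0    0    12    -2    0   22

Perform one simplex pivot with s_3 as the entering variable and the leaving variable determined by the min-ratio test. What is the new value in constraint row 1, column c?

4

Ratio test on column s_3 — row 1: entry -2 ≤ 0; row 2: entry -1/2 ≤ 0; row 3: (1/2)/(1/2) = 1; row 4: entry 0 ≤ 0. Minimum is 1 at row 3 (c leaves); pivot element 1/2.
Divide row 3 by 1/2; eliminate column s_3 from the other rows.
Row 1 update in column c: 0 − (-2)·2 = 4.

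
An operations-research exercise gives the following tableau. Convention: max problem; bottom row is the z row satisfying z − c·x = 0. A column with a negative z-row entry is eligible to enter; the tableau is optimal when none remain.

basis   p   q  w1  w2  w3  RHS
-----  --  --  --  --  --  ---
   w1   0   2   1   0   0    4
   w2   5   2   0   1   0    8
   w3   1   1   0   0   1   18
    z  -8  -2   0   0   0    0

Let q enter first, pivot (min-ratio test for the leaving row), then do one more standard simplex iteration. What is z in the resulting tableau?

52/5

Ratio test on column q — row 1: 4/2 = 2; row 2: 8/2 = 4; row 3: 18/1 = 18. Minimum is 2 at row 1 (w1 leaves); pivot element 2.
Pivot on row 1; the z-row RHS becomes 0 − (-2)·2 = 4.
Next entering variable (most negative z-row entry -8): p.
Ratio test on column p — row 1: entry 0 ≤ 0; row 2: 4/5 = 4/5; row 3: 16/1 = 16. Minimum is 4/5 at row 2 (w2 leaves); pivot element 5.
After the second pivot the z-row RHS is 4 − (-8)·(4/5) = 52/5.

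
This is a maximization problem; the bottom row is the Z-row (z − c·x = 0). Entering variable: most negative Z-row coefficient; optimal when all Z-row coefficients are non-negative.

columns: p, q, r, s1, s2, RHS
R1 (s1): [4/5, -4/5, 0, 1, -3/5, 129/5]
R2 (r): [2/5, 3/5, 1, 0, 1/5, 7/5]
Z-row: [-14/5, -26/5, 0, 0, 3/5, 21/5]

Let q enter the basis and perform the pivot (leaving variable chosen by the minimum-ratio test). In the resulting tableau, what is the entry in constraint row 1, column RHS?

83/3

Ratio test on column q — row 1: entry -4/5 ≤ 0; row 2: (7/5)/(3/5) = 7/3. Minimum is 7/3 at row 2 (r leaves); pivot element 3/5.
Divide row 2 by 3/5; eliminate column q from the other rows.
Row 1 update in column RHS: 129/5 − (-4/5)·(7/3) = 83/3.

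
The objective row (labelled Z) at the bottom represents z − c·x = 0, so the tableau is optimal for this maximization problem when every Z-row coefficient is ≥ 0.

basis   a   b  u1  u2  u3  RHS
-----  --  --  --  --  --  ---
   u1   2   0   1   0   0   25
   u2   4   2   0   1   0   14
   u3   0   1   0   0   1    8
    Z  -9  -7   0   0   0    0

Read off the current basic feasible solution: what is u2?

u2 is basic (row 2); its value is the RHS of that row, 14.

14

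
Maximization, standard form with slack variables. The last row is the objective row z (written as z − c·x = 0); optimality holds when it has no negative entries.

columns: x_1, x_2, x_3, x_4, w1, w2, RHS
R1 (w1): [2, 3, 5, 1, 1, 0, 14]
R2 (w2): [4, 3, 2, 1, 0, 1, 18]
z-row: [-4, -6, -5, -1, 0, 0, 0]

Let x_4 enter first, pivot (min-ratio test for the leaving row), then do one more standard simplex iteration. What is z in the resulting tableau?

Ratio test on column x_4 — row 1: 14/1 = 14; row 2: 18/1 = 18. Minimum is 14 at row 1 (w1 leaves); pivot element 1.
Pivot on row 1; the z-row RHS becomes 0 − (-1)·14 = 14.
Next entering variable (most negative z-row entry -3): x_2.
Ratio test on column x_2 — row 1: 14/3 = 14/3; row 2: entry 0 ≤ 0. Minimum is 14/3 at row 1 (x_4 leaves); pivot element 3.
After the second pivot the z-row RHS is 14 − (-3)·(14/3) = 28.

28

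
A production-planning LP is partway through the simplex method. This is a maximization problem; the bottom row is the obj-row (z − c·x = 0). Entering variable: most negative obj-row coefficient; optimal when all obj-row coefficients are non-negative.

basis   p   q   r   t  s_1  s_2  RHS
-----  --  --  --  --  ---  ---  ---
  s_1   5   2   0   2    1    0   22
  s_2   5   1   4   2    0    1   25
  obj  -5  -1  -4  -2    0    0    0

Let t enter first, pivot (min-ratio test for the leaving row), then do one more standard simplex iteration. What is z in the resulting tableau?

25

Ratio test on column t — row 1: 22/2 = 11; row 2: 25/2 = 25/2. Minimum is 11 at row 1 (s_1 leaves); pivot element 2.
Pivot on row 1; the obj-row RHS becomes 0 − (-2)·11 = 22.
Next entering variable (most negative obj-row entry -4): r.
Ratio test on column r — row 1: entry 0 ≤ 0; row 2: 3/4 = 3/4. Minimum is 3/4 at row 2 (s_2 leaves); pivot element 4.
After the second pivot the obj-row RHS is 22 − (-4)·(3/4) = 25.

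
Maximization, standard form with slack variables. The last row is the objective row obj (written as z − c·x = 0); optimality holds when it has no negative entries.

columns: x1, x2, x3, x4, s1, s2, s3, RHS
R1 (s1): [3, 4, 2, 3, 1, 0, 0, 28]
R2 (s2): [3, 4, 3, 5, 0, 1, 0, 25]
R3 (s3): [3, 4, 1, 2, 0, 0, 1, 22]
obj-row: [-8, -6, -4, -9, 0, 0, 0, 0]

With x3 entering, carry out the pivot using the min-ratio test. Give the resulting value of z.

100/3

Ratio test on column x3 — row 1: 28/2 = 14; row 2: 25/3 = 25/3; row 3: 22/1 = 22. Minimum is 25/3 at row 2 (s2 leaves); pivot element 3.
Pivot on row 2; the obj-row RHS becomes 0 − (-4)·(25/3) = 100/3.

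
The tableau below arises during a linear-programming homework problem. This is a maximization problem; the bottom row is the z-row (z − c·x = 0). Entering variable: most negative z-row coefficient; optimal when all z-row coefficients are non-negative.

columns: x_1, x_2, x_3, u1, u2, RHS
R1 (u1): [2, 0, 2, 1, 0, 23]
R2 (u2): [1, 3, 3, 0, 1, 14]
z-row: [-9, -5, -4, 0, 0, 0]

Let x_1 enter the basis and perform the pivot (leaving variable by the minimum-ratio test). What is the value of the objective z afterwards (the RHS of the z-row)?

Ratio test on column x_1 — row 1: 23/2 = 23/2; row 2: 14/1 = 14. Minimum is 23/2 at row 1 (u1 leaves); pivot element 2.
Pivot on row 1; the z-row RHS becomes 0 − (-9)·(23/2) = 207/2.

207/2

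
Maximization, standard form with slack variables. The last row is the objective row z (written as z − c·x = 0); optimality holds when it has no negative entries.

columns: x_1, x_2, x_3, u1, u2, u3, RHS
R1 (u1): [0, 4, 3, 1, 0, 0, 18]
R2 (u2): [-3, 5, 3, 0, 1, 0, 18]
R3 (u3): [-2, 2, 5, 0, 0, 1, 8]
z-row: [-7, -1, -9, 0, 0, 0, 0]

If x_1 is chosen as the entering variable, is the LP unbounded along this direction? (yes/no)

Every constraint-row entry in column x_1 is ≤ 0, so increasing x_1 is unbounded.

yes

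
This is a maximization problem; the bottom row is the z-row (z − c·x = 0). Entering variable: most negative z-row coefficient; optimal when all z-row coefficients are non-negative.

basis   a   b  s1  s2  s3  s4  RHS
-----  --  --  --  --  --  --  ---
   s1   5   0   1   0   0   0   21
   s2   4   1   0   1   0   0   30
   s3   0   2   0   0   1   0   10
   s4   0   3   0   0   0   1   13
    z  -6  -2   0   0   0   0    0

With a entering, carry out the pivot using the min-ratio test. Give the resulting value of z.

126/5

Ratio test on column a — row 1: 21/5 = 21/5; row 2: 30/4 = 15/2; row 3: entry 0 ≤ 0; row 4: entry 0 ≤ 0. Minimum is 21/5 at row 1 (s1 leaves); pivot element 5.
Pivot on row 1; the z-row RHS becomes 0 − (-6)·(21/5) = 126/5.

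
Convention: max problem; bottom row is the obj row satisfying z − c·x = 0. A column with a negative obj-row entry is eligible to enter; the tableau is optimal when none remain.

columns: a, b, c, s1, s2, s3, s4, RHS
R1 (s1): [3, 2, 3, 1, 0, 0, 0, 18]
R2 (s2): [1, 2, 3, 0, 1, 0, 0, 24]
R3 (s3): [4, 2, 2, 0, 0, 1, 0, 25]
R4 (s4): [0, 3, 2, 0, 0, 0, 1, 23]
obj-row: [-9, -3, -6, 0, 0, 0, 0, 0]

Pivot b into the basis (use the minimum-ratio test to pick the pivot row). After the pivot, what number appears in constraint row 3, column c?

2/3

Ratio test on column b — row 1: 18/2 = 9; row 2: 24/2 = 12; row 3: 25/2 = 25/2; row 4: 23/3 = 23/3. Minimum is 23/3 at row 4 (s4 leaves); pivot element 3.
Divide row 4 by 3; eliminate column b from the other rows.
Row 3 update in column c: 2 − 2·(2/3) = 2/3.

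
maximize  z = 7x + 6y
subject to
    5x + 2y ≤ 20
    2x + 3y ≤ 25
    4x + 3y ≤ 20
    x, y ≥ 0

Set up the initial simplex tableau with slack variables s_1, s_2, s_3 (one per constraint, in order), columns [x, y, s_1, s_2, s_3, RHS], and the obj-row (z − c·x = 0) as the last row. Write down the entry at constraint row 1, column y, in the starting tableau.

2

Constraint 1 has coefficient 2 on y.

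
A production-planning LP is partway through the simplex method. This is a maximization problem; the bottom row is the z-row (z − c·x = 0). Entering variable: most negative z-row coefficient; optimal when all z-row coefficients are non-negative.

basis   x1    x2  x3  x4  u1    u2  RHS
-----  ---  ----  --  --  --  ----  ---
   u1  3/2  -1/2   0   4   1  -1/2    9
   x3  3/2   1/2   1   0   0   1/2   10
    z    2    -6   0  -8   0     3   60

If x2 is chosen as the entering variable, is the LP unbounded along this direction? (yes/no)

no

Column x2 has positive entries in row(s) 2, so the ratio test bounds it — not unbounded.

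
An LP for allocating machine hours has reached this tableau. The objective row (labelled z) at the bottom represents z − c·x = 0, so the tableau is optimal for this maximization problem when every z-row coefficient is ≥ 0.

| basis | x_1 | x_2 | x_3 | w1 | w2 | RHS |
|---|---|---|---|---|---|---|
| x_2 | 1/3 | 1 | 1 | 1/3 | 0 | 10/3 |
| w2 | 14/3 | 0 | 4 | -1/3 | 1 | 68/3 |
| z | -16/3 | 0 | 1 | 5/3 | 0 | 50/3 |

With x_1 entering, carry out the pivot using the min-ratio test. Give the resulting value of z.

Ratio test on column x_1 — row 1: (10/3)/(1/3) = 10; row 2: (68/3)/(14/3) = 34/7. Minimum is 34/7 at row 2 (w2 leaves); pivot element 14/3.
Pivot on row 2; the z-row RHS becomes 50/3 − (-16/3)·(34/7) = 298/7.

298/7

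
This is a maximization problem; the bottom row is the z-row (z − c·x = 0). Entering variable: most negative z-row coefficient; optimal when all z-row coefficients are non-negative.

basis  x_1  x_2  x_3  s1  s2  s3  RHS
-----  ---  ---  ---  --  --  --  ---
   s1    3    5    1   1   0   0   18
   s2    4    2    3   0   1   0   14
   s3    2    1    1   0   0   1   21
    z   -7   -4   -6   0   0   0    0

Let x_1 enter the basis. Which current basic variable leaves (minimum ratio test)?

s2

Column x_1 entries and ratios — s1: 18/3 = 6; s2: 14/4 = 7/2; s3: 21/2 = 21/2.
Smallest ratio is 7/2 in the row of s2, so s2 leaves.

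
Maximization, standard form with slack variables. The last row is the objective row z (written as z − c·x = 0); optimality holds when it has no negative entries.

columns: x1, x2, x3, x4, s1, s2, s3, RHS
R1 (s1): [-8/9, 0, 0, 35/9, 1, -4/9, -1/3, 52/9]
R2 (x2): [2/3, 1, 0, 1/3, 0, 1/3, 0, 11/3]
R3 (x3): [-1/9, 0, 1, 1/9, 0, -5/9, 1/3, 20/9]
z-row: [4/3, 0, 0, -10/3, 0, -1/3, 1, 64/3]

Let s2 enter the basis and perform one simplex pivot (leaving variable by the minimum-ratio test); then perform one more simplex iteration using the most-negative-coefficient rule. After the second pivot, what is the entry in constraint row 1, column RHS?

Ratio test on column s2 — row 1: entry -4/9 ≤ 0; row 2: (11/3)/(1/3) = 11; row 3: entry -5/9 ≤ 0. Minimum is 11 at row 2 (x2 leaves); pivot element 1/3.
Divide row 2 by 1/3; eliminate column s2 from the other rows.
Second iteration: most negative z-row entry is -3 in column x4, so x4 enters.
Ratio test on column x4 — row 1: (32/3)/(13/3) = 32/13; row 2: 11/1 = 11; row 3: (25/3)/(2/3) = 25/2. Minimum is 32/13 at row 1 (s1 leaves); pivot element 13/3.
Divide row 1 by 13/3; eliminate column x4 from the other rows.
After both pivots, the entry at constraint row 1, column RHS is 32/13.

32/13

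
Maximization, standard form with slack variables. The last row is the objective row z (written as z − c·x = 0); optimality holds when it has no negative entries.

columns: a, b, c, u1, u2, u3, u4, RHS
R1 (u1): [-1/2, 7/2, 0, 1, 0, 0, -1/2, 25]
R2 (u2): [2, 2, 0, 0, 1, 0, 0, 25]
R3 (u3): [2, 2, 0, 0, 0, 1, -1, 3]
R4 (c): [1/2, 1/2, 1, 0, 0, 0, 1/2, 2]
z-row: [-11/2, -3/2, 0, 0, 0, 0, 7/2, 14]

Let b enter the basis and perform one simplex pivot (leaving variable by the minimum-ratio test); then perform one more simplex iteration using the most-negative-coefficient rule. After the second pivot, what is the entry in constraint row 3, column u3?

1/2

Ratio test on column b — row 1: 25/(7/2) = 50/7; row 2: 25/2 = 25/2; row 3: 3/2 = 3/2; row 4: 2/(1/2) = 4. Minimum is 3/2 at row 3 (u3 leaves); pivot element 2.
Divide row 3 by 2; eliminate column b from the other rows.
Second iteration: most negative z-row entry is -4 in column a, so a enters.
Ratio test on column a — row 1: entry -4 ≤ 0; row 2: entry 0 ≤ 0; row 3: (3/2)/1 = 3/2; row 4: entry 0 ≤ 0. Minimum is 3/2 at row 3 (b leaves); pivot element 1.
Divide row 3 by 1; eliminate column a from the other rows.
After both pivots, the entry at constraint row 3, column u3 is 1/2.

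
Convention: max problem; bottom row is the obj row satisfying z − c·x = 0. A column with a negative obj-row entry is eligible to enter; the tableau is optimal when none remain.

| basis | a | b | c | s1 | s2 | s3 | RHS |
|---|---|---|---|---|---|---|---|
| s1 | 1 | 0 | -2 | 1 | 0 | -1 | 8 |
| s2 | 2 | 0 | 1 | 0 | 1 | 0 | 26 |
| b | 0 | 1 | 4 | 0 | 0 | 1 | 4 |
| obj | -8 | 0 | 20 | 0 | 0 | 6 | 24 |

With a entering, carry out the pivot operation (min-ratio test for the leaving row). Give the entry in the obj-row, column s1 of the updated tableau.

Ratio test on column a — row 1: 8/1 = 8; row 2: 26/2 = 13; row 3: entry 0 ≤ 0. Minimum is 8 at row 1 (s1 leaves); pivot element 1.
Divide row 1 by 1; eliminate column a from the other rows.
obj-row update in column s1: 0 − (-8)·1 = 8.

8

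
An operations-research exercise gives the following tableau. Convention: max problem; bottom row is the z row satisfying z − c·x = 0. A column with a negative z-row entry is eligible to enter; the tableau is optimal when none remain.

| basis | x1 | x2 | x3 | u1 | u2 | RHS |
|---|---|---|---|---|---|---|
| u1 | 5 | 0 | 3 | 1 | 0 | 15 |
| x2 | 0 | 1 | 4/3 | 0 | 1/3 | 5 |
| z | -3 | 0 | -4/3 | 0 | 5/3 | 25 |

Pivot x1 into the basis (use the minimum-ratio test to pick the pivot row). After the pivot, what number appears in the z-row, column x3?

Ratio test on column x1 — row 1: 15/5 = 3; row 2: entry 0 ≤ 0. Minimum is 3 at row 1 (u1 leaves); pivot element 5.
Divide row 1 by 5; eliminate column x1 from the other rows.
z-row update in column x3: -4/3 − (-3)·(3/5) = 7/15.

7/15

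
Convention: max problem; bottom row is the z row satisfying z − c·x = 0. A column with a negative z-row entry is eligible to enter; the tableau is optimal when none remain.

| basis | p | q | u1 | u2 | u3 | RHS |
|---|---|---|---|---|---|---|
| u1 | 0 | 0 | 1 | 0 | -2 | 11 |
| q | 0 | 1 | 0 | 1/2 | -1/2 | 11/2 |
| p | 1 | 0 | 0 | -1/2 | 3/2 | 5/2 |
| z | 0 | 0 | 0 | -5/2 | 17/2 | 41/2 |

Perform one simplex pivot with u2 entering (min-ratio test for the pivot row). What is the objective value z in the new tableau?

48

Ratio test on column u2 — row 1: entry 0 ≤ 0; row 2: (11/2)/(1/2) = 11; row 3: entry -1/2 ≤ 0. Minimum is 11 at row 2 (q leaves); pivot element 1/2.
Pivot on row 2; the z-row RHS becomes 41/2 − (-5/2)·11 = 48.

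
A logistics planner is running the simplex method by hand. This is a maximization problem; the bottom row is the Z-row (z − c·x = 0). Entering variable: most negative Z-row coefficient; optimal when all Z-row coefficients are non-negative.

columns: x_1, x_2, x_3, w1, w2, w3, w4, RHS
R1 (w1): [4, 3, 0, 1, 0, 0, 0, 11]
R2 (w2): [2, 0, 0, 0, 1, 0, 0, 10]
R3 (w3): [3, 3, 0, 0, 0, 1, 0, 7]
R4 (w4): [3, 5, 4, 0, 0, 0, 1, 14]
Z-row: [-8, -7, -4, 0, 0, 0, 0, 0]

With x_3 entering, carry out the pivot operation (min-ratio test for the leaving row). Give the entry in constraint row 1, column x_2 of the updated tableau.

3

Ratio test on column x_3 — row 1: entry 0 ≤ 0; row 2: entry 0 ≤ 0; row 3: entry 0 ≤ 0; row 4: 14/4 = 7/2. Minimum is 7/2 at row 4 (w4 leaves); pivot element 4.
Divide row 4 by 4; eliminate column x_3 from the other rows.
Row 1 update in column x_2: 3 − 0·(5/4) = 3.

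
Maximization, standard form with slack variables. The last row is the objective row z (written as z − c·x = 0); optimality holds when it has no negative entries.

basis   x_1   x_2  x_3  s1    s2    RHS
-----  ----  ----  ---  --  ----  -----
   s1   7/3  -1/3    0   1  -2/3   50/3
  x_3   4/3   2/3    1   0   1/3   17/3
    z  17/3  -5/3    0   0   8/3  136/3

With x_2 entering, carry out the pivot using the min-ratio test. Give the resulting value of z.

Ratio test on column x_2 — row 1: entry -1/3 ≤ 0; row 2: (17/3)/(2/3) = 17/2. Minimum is 17/2 at row 2 (x_3 leaves); pivot element 2/3.
Pivot on row 2; the z-row RHS becomes 136/3 − (-5/3)·(17/2) = 119/2.

119/2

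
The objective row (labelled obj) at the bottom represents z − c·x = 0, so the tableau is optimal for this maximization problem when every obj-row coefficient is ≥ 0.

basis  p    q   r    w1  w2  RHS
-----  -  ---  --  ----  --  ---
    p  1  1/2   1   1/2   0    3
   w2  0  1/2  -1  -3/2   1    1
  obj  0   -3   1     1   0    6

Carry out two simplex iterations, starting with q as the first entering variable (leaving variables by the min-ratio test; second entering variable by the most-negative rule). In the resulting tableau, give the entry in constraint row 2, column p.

Ratio test on column q — row 1: 3/(1/2) = 6; row 2: 1/(1/2) = 2. Minimum is 2 at row 2 (w2 leaves); pivot element 1/2.
Divide row 2 by 1/2; eliminate column q from the other rows.
Second iteration: most negative obj-row entry is -8 in column w1, so w1 enters.
Ratio test on column w1 — row 1: 2/2 = 1; row 2: entry -3 ≤ 0. Minimum is 1 at row 1 (p leaves); pivot element 2.
Divide row 1 by 2; eliminate column w1 from the other rows.
After both pivots, the entry at constraint row 2, column p is 3/2.

3/2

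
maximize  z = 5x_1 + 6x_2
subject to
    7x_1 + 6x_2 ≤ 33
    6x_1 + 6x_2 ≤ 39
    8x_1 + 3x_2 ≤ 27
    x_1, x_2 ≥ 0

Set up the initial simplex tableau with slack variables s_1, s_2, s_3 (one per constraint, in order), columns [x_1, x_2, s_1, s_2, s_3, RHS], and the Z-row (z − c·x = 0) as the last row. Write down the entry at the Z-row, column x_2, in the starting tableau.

-6

The Z-row carries the negated objective coefficients: the x_2 entry is -6.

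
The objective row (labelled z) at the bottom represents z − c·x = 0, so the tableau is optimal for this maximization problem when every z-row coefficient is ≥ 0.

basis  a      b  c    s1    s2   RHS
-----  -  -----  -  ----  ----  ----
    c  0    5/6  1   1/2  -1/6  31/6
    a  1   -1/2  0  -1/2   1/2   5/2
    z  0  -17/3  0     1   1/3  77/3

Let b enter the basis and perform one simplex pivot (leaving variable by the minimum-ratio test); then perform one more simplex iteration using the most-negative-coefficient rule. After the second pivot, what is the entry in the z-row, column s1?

4

Ratio test on column b — row 1: (31/6)/(5/6) = 31/5; row 2: entry -1/2 ≤ 0. Minimum is 31/5 at row 1 (c leaves); pivot element 5/6.
Divide row 1 by 5/6; eliminate column b from the other rows.
Second iteration: most negative z-row entry is -4/5 in column s2, so s2 enters.
Ratio test on column s2 — row 1: entry -1/5 ≤ 0; row 2: (28/5)/(2/5) = 14. Minimum is 14 at row 2 (a leaves); pivot element 2/5.
Divide row 2 by 2/5; eliminate column s2 from the other rows.
After both pivots, the entry at the z-row, column s1 is 4.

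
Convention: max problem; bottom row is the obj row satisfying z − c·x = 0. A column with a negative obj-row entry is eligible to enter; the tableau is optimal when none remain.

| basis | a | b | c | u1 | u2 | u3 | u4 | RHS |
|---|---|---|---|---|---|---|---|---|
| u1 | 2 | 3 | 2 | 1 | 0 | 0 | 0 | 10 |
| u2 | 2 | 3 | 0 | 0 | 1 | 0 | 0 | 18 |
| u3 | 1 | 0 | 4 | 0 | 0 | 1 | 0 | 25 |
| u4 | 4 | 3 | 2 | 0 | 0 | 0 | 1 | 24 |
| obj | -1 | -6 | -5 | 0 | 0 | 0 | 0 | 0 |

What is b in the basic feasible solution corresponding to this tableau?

0

b is not in the basis, so in the current basic feasible solution b = 0.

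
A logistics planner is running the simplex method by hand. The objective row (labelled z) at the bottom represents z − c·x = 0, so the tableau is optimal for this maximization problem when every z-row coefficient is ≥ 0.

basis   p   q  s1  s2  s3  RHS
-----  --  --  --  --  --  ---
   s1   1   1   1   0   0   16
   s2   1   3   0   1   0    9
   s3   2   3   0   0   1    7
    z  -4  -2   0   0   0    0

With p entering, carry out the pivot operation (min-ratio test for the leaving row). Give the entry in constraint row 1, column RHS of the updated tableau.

Ratio test on column p — row 1: 16/1 = 16; row 2: 9/1 = 9; row 3: 7/2 = 7/2. Minimum is 7/2 at row 3 (s3 leaves); pivot element 2.
Divide row 3 by 2; eliminate column p from the other rows.
Row 1 update in column RHS: 16 − 1·(7/2) = 25/2.

25/2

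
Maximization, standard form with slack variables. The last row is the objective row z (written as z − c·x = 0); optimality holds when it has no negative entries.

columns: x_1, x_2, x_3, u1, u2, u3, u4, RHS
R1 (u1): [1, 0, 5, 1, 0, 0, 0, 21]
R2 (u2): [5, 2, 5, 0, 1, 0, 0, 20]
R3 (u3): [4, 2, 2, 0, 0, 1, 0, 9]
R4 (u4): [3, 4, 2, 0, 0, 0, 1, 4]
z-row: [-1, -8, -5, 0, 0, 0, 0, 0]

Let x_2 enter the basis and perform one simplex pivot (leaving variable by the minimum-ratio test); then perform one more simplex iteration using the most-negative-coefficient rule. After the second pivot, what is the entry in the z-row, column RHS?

10

Ratio test on column x_2 — row 1: entry 0 ≤ 0; row 2: 20/2 = 10; row 3: 9/2 = 9/2; row 4: 4/4 = 1. Minimum is 1 at row 4 (u4 leaves); pivot element 4.
Divide row 4 by 4; eliminate column x_2 from the other rows.
Second iteration: most negative z-row entry is -1 in column x_3, so x_3 enters.
Ratio test on column x_3 — row 1: 21/5 = 21/5; row 2: 18/4 = 9/2; row 3: 7/1 = 7; row 4: 1/(1/2) = 2. Minimum is 2 at row 4 (x_2 leaves); pivot element 1/2.
Divide row 4 by 1/2; eliminate column x_3 from the other rows.
After both pivots, the entry at the z-row, column RHS is 10.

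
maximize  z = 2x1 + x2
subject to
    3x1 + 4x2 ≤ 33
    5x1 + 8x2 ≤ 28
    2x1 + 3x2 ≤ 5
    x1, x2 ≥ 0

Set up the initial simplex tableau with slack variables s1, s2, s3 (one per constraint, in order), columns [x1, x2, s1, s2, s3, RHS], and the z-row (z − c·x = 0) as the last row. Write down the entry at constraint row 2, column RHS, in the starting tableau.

The RHS of constraint 2 is b_2 = 28.

28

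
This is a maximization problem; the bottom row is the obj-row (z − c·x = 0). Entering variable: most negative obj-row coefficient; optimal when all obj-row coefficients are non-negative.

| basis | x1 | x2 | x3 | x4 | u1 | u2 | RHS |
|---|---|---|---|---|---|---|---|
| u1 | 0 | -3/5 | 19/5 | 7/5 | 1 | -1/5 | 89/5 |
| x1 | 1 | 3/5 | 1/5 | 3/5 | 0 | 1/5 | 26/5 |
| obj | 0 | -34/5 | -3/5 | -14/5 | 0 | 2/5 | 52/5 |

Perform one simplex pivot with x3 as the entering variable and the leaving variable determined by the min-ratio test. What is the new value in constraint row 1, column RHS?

Ratio test on column x3 — row 1: (89/5)/(19/5) = 89/19; row 2: (26/5)/(1/5) = 26. Minimum is 89/19 at row 1 (u1 leaves); pivot element 19/5.
Divide row 1 by 19/5; eliminate column x3 from the other rows.
In the new row 1, the RHS entry is the old entry divided by the pivot: (89/5)/(19/5) = 89/19.

89/19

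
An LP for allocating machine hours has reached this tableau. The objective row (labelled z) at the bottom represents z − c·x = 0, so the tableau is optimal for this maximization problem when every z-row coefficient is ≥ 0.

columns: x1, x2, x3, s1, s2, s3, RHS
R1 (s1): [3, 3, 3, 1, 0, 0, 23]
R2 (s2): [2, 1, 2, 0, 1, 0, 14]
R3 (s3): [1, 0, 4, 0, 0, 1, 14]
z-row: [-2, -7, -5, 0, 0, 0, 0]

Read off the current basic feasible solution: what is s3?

s3 is basic (row 3); its value is the RHS of that row, 14.

14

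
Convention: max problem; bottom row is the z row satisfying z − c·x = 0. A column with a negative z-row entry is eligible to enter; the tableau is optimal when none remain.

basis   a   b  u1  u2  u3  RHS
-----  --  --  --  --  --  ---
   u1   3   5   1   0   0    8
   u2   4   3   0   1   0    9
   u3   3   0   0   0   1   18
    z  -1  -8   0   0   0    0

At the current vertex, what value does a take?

0

a is not in the basis, so in the current basic feasible solution a = 0.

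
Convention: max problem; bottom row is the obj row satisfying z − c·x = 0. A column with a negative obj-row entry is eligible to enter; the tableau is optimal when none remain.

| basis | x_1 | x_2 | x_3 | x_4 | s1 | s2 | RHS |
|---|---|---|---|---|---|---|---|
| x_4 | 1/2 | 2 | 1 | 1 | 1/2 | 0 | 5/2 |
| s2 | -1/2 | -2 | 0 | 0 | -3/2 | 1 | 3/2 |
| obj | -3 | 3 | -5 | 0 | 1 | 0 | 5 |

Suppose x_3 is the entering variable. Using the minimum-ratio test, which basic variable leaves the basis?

Column x_3 entries and ratios — x_4: (5/2)/1 = 5/2; s2: 0 ≤ 0, skip.
Smallest ratio is 5/2 in the row of x_4, so x_4 leaves.

x_4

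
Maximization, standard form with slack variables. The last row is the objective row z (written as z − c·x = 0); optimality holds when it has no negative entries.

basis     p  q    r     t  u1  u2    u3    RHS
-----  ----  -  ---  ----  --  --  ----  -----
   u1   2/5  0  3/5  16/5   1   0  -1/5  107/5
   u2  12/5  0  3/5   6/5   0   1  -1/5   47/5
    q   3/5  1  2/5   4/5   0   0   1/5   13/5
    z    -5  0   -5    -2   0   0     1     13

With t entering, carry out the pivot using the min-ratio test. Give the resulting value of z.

39/2

Ratio test on column t — row 1: (107/5)/(16/5) = 107/16; row 2: (47/5)/(6/5) = 47/6; row 3: (13/5)/(4/5) = 13/4. Minimum is 13/4 at row 3 (q leaves); pivot element 4/5.
Pivot on row 3; the z-row RHS becomes 13 − (-2)·(13/4) = 39/2.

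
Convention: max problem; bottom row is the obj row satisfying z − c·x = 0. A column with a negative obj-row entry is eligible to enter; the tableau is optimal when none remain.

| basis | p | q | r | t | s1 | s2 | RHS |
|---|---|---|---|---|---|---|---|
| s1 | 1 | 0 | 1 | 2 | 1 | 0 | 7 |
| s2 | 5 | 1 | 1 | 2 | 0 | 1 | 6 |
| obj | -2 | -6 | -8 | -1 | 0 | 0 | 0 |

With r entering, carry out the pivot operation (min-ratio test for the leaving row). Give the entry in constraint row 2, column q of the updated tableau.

Ratio test on column r — row 1: 7/1 = 7; row 2: 6/1 = 6. Minimum is 6 at row 2 (s2 leaves); pivot element 1.
Divide row 2 by 1; eliminate column r from the other rows.
In the new row 2, the q entry is the old entry divided by the pivot: 1/1 = 1.

1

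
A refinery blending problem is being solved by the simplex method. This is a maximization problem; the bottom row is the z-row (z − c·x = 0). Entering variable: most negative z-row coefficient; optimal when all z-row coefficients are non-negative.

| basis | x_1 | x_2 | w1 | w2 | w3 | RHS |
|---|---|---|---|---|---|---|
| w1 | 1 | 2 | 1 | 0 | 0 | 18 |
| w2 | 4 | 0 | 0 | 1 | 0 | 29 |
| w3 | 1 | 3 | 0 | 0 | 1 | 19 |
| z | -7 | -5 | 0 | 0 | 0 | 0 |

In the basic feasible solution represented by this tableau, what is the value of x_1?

0

x_1 is not in the basis, so in the current basic feasible solution x_1 = 0.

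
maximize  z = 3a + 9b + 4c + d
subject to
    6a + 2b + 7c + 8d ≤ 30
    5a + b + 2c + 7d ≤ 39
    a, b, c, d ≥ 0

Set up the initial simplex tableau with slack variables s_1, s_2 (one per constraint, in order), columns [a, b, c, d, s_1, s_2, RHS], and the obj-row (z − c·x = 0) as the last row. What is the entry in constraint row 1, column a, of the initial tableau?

Constraint 1 has coefficient 6 on a.

6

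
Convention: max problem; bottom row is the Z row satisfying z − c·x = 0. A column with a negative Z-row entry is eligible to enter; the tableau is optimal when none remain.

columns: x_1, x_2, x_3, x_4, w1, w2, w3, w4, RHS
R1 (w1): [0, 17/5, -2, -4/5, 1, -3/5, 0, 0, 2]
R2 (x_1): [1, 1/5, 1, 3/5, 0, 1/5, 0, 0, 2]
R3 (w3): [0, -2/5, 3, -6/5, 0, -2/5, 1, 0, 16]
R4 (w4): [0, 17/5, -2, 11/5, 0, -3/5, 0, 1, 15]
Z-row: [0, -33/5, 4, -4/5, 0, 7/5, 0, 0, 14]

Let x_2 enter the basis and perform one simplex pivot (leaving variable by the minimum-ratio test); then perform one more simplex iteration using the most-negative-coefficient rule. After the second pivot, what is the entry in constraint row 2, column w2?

4/11

Ratio test on column x_2 — row 1: 2/(17/5) = 10/17; row 2: 2/(1/5) = 10; row 3: entry -2/5 ≤ 0; row 4: 15/(17/5) = 75/17. Minimum is 10/17 at row 1 (w1 leaves); pivot element 17/5.
Divide row 1 by 17/5; eliminate column x_2 from the other rows.
Second iteration: most negative Z-row entry is -40/17 in column x_4, so x_4 enters.
Ratio test on column x_4 — row 1: entry -4/17 ≤ 0; row 2: (32/17)/(11/17) = 32/11; row 3: entry -22/17 ≤ 0; row 4: 13/3 = 13/3. Minimum is 32/11 at row 2 (x_1 leaves); pivot element 11/17.
Divide row 2 by 11/17; eliminate column x_4 from the other rows.
After both pivots, the entry at constraint row 2, column w2 is 4/11.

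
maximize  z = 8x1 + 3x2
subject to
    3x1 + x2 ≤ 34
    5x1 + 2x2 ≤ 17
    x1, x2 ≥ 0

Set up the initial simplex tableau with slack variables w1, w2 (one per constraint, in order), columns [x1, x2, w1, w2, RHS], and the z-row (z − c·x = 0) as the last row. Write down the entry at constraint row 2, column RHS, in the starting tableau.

17

The RHS of constraint 2 is b_2 = 17.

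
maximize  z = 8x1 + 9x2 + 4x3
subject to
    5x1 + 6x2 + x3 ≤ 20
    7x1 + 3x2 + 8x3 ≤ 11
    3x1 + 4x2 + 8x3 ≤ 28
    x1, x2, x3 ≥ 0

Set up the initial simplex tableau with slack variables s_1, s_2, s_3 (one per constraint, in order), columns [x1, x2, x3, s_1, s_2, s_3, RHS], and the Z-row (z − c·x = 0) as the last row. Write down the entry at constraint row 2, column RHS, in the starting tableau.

The RHS of constraint 2 is b_2 = 11.

11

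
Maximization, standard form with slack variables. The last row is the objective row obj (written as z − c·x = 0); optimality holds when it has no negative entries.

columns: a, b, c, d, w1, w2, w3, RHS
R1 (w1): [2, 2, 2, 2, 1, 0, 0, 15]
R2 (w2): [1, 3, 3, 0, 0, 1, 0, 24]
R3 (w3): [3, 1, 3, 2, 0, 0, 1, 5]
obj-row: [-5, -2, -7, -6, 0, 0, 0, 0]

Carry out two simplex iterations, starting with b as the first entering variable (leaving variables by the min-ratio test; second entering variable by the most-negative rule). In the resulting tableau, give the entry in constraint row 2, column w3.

0

Ratio test on column b — row 1: 15/2 = 15/2; row 2: 24/3 = 8; row 3: 5/1 = 5. Minimum is 5 at row 3 (w3 leaves); pivot element 1.
Divide row 3 by 1; eliminate column b from the other rows.
Second iteration: most negative obj-row entry is -2 in column d, so d enters.
Ratio test on column d — row 1: entry -2 ≤ 0; row 2: entry -6 ≤ 0; row 3: 5/2 = 5/2. Minimum is 5/2 at row 3 (b leaves); pivot element 2.
Divide row 3 by 2; eliminate column d from the other rows.
After both pivots, the entry at constraint row 2, column w3 is 0.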